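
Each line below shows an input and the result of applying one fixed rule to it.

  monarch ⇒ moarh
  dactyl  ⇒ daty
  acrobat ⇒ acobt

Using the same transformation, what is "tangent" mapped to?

taget

Looking at the pairs, the operation is to double every character, then keep one character in every 3, starting at position 1 (positions 1st, 4th, 7th, ...).
Starting from "tangent": after the first operation, "ttaannggeenntt"; after the second, "taget".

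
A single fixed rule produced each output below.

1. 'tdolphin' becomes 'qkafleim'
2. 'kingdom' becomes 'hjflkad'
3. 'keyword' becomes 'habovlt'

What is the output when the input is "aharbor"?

xoelxyo

The pattern: take characters alternately from the front and the back (1st, last, 2nd, 2nd-last, ...), then shift every letter 3 places backward in the alphabet (wrapping around).
"aharbor" → "arhoabr" → "xoelxyo".
(Check on "tdolphin": → "tndiohlp" → "qkafleim" ✓)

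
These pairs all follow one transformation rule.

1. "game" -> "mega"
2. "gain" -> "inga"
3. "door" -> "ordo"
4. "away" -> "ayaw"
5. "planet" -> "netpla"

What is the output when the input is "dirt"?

rtdi

The pattern: swap the front and back halves of the string.
On "dirt" that produces "rtdi".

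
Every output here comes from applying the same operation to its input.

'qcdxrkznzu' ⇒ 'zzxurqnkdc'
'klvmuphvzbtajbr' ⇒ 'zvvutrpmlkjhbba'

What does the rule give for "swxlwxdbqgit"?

xxwwtsqligdb

The rule is to sort the characters into reverse alphabetical order.
So "swxlwxdbqgit" becomes "xxwwtsqligdb".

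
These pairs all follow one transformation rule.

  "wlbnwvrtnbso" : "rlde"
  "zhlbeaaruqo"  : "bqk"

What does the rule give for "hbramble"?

hr

Looking at the pairs, the operation is to shift every letter 10 places backward in the alphabet (wrapping around), then keep one character in every 3, starting at position 3 (positions 3rd, 6th, 9th, ...).
For "hbramble" the result is "hr".
(Check on "wlbnwvrtnbso": → "mbrdmlhjdrie" → "rlde" ✓)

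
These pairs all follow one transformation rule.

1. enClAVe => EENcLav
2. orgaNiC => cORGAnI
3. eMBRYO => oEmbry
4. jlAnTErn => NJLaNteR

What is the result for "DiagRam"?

The transformation: move the last character to the front, then flip the case of every letter.
"DiagRam" → "mDiagRa" → "MdIAGrA".

MdIAGrA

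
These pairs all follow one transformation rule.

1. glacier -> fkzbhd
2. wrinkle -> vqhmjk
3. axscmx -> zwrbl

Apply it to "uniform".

In each case the input is transformed by: shift every letter 1 place backward in the alphabet (wrapping around), then delete the last character.
Working it through for "uniform": intermediate "tmhenql", final "tmhenq".

tmhenq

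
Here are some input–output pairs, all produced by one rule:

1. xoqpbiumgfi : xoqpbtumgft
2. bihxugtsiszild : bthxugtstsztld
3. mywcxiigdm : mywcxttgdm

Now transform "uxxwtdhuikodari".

What's happening: replace every "i" with "t".
For "uxxwtdhuikodari" the result is "uxxwtdhutkodart".

uxxwtdhutkodart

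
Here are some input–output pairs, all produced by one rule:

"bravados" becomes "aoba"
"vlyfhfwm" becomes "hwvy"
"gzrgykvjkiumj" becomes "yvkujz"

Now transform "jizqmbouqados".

moqdsi

The transformation: move the first 3 characters to the end (rotate left by 3), then keep every other character starting from the second (positions 2nd, 4th, 6th, ...).
Working it through for "jizqmbouqados": intermediate "qmbouqadosjiz", final "moqdsi".
(Check on "vlyfhfwm": → "fhfwmvly" → "hwvy" ✓)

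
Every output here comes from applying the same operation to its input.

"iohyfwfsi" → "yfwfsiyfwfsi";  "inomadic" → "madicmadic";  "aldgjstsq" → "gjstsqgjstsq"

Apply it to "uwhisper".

isperisper

In each case the input is transformed by: delete the first 3 characters, then write the whole string twice.
For "uwhisper", step one produces "isper"; step two turns that into "isperisper".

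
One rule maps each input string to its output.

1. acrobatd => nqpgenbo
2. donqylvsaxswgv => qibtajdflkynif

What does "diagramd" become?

qqvznnte

What's happening: take characters alternately from the front and the back (1st, last, 2nd, 2nd-last, ...), then shift every letter 13 places forward in the alphabet (wrapping around) — i.e. ROT13.
On "diagramd": the first step gives "ddimaagr", and the second then gives "qqvznnte".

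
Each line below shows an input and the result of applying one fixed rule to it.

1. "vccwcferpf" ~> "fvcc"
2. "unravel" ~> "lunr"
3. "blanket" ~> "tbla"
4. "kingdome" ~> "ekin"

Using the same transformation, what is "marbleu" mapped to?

Rule — move the first 3 characters to the end (rotate left by 3), then keep only the last 4 characters.
For "marbleu", step one produces "bleumar"; step two turns that into "umar".

umar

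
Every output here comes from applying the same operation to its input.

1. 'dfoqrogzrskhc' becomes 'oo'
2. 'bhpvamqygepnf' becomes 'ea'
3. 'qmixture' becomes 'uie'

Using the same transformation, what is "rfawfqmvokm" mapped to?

oa

The rule is to sort the characters into reverse alphabetical order, then keep only the vowels.
"rfawfqmvokm" → "wvrqommkffa" → "oa".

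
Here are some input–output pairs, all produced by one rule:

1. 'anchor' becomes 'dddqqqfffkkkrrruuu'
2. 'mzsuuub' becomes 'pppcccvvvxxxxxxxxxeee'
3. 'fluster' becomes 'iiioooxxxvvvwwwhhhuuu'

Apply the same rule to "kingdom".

The pattern: shift every letter 3 places forward in the alphabet (wrapping around), then repeat every character 3 times.
On "kingdom" that produces "nnnlllqqqjjjgggrrrppp".
(Check on "anchor": → "dqfkru" → "dddqqqfffkkkrrruuu" ✓)

nnnlllqqqjjjgggrrrppp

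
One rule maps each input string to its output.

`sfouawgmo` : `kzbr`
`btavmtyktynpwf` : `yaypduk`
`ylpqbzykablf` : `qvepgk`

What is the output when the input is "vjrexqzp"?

Rule — shift every letter 5 places forward in the alphabet (wrapping around), then keep every other character starting from the second (positions 2nd, 4th, 6th, ...).
So "vjrexqzp" becomes "ojvu".

ojvu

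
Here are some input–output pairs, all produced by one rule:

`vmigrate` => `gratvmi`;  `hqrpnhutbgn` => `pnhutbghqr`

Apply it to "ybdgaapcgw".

gaapcgybd

In each case the input is transformed by: delete the last character, then move the first 3 characters to the end (rotate left by 3).
"ybdgaapcgw" → "ybdgaapcg" → "gaapcgybd".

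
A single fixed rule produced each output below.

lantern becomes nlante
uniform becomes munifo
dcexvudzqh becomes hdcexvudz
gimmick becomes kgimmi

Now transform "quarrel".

lquarr

What's happening: move the last 2 characters to the front (rotate right by 2), then delete the first character.
"quarrel" → "elquarr" → "lquarr".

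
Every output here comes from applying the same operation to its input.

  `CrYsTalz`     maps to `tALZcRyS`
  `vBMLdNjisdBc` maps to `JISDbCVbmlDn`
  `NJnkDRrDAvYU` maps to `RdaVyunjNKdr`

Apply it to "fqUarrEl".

In each case the input is transformed by: flip the case of every letter, then swap the front and back halves of the string.
On "fqUarrEl": the first step gives "FQuARReL", and the second then gives "RReLFQuA".

RReLFQuA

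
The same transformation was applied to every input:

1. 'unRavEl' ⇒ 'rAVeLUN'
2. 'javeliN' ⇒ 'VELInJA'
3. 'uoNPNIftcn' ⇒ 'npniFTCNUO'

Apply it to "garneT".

RNEtGA

Looking at the pairs, the operation is to flip the case of every letter, then move the first 2 characters to the end (rotate left by 2).
So "garneT" becomes "RNEtGA".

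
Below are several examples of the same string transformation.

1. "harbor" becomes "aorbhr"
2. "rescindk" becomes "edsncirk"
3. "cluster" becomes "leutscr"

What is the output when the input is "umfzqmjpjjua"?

What's happening: take characters alternately from the front and the back (1st, last, 2nd, 2nd-last, ...), then move the first 2 characters to the end (rotate left by 2).
"umfzqmjpjjua" → "mufjzjqpmjua".

mufjzjqpmjua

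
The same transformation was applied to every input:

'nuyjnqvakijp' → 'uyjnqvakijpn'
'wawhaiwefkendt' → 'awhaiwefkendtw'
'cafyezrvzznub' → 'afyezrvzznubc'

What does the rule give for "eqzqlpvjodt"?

Each output is the input with this applied: move the first character to the end.
"eqzqlpvjodt" → "qzqlpvjodte".

qzqlpvjodte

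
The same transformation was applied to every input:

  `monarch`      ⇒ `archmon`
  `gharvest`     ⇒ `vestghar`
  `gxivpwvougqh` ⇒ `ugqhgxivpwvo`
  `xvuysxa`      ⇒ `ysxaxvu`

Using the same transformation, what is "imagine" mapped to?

gineima

Rule — move the last character to the front, then move the last 3 characters to the front (rotate right by 3).
For "imagine", step one produces "eimagin"; step two turns that into "gineima".
(Check on "xvuysxa": → "axvuysx" → "ysxaxvu" ✓)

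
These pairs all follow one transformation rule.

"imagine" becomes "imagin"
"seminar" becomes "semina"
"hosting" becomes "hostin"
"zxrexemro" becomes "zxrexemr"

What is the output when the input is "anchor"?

The transformation: delete the last character.
"anchor" → "ancho".

ancho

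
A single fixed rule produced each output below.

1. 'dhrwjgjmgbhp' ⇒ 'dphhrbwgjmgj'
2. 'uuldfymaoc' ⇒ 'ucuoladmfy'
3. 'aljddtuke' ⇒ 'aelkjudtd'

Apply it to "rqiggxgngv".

rvqgingggx

What's happening: take characters alternately from the front and the back (1st, last, 2nd, 2nd-last, ...).
Doing the same to "rqiggxgngv": "rvqgingggx".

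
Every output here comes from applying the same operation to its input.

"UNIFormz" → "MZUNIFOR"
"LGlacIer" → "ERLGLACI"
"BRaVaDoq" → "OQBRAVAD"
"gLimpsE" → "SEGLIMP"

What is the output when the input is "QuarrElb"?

LBQUARRE

Rule — move the last 2 characters to the front (rotate right by 2), then convert every letter to uppercase.
Applying both steps to "QuarrElb": "lbQuarrE", then "LBQUARRE".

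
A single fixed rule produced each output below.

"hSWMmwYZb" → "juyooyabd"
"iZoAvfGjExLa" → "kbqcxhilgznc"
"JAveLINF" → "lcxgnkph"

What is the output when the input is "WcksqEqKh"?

yemusgsmj

Each output is the input with this applied: shift every letter 2 places forward in the alphabet (wrapping around), then convert every letter to lowercase.
"WcksqEqKh" → "YemusGsMj" → "yemusgsmj".
(Check on "hSWMmwYZb": → "jUYOoyABd" → "juyooyabd" ✓)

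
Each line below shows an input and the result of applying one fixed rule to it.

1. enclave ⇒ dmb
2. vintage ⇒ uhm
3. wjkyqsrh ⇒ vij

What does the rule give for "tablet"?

sza

The pattern: shift every letter 1 place backward in the alphabet (wrapping around), then keep only the first 3 characters.
Starting from "tablet": after the first operation, "szakds"; after the second, "sza".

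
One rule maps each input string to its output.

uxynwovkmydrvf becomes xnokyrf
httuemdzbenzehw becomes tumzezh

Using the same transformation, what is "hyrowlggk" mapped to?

The pattern: keep every other character starting from the second (positions 2nd, 4th, 6th, ...).
For "hyrowlggk" the result is "yolg".

yolg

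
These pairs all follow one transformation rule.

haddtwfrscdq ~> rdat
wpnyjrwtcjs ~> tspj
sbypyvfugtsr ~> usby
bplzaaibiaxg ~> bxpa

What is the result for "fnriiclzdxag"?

zani

In each case the input is transformed by: keep one character in every 3, starting at position 2 (positions 2nd, 5th, 8th, ...), then move the last 2 characters to the front (rotate right by 2).
"fnriiclzdxag" → "niza" → "zani".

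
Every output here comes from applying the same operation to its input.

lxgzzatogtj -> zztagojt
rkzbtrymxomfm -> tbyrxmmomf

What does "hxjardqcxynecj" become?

Looking at the pairs, the operation is to delete the first 3 characters, then swap each adjacent pair of characters (1↔2, 3↔4, ...).
On "hxjardqcxynecj": the first step gives "ardqcxynecj", and the second then gives "raqdxcnycej".

raqdxcnycej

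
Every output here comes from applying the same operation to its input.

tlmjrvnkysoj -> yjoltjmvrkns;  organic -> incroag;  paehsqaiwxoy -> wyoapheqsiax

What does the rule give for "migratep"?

What's happening: swap each adjacent pair of characters (1↔2, 3↔4, ...), then move the last 3 characters to the front (rotate right by 3).
On "migratep": the first step gives "imrgtape", and the second then gives "apeimrgt".

apeimrgt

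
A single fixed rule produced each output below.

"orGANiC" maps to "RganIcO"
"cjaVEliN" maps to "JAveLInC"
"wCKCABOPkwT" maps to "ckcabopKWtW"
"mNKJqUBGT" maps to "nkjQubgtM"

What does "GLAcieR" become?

laCIErg

What's happening: move the first character to the end, then flip the case of every letter.
So "GLAcieR" becomes "laCIErg".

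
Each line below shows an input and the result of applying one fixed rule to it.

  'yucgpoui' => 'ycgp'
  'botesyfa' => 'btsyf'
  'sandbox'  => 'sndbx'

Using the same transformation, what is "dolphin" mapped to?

Rule — remove every vowel.
Doing the same to "dolphin": "dlphn".

dlphn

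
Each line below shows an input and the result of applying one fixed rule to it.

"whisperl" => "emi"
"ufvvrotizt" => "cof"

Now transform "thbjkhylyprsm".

Rule — shift every letter 3 places backward in the alphabet (wrapping around), then keep one character in every 3, starting at position 2 (positions 2nd, 5th, 8th, ...).
Applying both steps to "thbjkhylyprsm": "qeyghevivmopj", then "ehio".

ehio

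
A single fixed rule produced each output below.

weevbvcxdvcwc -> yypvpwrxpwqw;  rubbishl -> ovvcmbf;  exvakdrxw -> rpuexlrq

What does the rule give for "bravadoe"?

lupuxiy

The pattern: shift every letter 6 places backward in the alphabet (wrapping around), then delete the first character.
"bravadoe" → "vlupuxiy" → "lupuxiy".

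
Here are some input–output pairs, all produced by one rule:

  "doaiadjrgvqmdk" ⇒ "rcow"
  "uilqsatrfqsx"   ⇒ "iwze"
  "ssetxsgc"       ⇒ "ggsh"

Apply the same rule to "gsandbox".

The rule is to shift every letter 12 places backward in the alphabet (wrapping around), then keep only the first 4 characters.
For "gsandbox", step one produces "ugobrpcl"; step two turns that into "ugob".

ugob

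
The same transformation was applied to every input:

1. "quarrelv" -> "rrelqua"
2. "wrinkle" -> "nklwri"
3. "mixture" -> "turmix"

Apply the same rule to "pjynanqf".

nanqpjy

The pattern: delete the last character, then move the first 3 characters to the end (rotate left by 3).
Doing the same to "pjynanqf": "nanqpjy".
(Check on "quarrelv": → "quarrel" → "rrelqua" ✓)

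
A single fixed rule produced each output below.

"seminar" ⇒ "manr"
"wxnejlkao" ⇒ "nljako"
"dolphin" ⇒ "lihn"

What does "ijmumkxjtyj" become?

Looking at the pairs, the operation is to swap each adjacent pair of characters (1↔2, 3↔4, ...), then delete the first 3 characters.
On "ijmumkxjtyj": the first step gives "jiumkmjxytj", and the second then gives "mkmjxytj".
(Check on "dolphin": → "odplihn" → "lihn" ✓)

mkmjxytj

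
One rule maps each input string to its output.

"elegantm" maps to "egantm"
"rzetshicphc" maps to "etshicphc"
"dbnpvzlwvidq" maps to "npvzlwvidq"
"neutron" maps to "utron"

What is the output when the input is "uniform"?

iform

Looking at the pairs, the operation is to delete the first 2 characters.
Applying that to "uniform" gives "iform".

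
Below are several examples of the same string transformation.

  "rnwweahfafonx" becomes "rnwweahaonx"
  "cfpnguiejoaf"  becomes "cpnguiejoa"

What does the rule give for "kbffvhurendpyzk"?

kbvhurendpyzk

The pattern: remove every "f".
Applying that to "kbffvhurendpyzk" gives "kbvhurendpyzk".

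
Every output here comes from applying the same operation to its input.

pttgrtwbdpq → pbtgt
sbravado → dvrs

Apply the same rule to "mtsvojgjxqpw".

pxgosm

Rule — reverse the string, then keep every other character starting from the second (positions 2nd, 4th, 6th, ...).
Applying both steps to "mtsvojgjxqpw": "wpqxjgjovstm", then "pxgosm".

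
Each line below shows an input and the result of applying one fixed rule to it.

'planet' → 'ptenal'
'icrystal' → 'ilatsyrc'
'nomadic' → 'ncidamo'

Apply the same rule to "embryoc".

ecoyrbm

Looking at the pairs, the operation is to reverse the string, then move the last character to the front.
On "embryoc": the first step gives "coyrbme", and the second then gives "ecoyrbm".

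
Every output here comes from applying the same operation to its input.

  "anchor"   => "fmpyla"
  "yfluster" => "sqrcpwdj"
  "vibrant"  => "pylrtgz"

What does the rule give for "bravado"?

What's happening: shift every letter 2 places backward in the alphabet (wrapping around), then move the first 3 characters to the end (rotate left by 3).
Working it through for "bravado": intermediate "zpytybm", final "tybmzpy".

tybmzpy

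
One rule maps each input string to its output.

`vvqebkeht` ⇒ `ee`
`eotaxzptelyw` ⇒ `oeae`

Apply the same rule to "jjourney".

uoe

Looking at the pairs, the operation is to swap each adjacent pair of characters (1↔2, 3↔4, ...), then keep only the vowels.
So "jjourney" becomes "uoe".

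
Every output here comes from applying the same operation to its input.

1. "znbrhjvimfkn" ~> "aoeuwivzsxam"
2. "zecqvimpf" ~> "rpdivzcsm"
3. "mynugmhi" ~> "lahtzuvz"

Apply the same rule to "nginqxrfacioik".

The rule is to shift every letter 13 places forward in the alphabet (wrapping around) — i.e. ROT13, then move the first character to the end.
For "nginqxrfacioik" the result is "tvadkesnpvbvxa".

tvadkesnpvbvxa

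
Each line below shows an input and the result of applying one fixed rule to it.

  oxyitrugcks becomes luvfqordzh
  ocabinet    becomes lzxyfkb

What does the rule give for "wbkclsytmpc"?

tyhzipvqjm

The rule is to delete the last character, then shift every letter 3 places backward in the alphabet (wrapping around).
Applying that to "wbkclsytmpc" gives "tyhzipvqjm".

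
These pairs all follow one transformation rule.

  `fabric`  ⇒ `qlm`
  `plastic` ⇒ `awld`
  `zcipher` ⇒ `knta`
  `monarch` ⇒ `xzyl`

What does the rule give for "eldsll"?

pwo

Each output is the input with this applied: delete the last 3 characters, then shift every letter 11 places forward in the alphabet (wrapping around).
Doing the same to "eldsll": "pwo".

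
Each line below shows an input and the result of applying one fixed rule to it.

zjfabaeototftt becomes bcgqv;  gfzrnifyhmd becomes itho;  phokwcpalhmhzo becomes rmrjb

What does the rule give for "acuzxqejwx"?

The pattern: keep one character in every 3, starting at position 1 (positions 1st, 4th, 7th, ...), then shift every letter 2 places forward in the alphabet (wrapping around).
Doing the same to "acuzxqejwx": "cbgz".
(Check on "phokwcpalhmhzo": → "pkphz" → "rmrjb" ✓)

cbgz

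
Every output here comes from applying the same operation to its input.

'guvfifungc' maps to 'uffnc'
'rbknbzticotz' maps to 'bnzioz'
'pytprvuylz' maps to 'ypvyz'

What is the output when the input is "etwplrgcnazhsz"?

Rule — keep every other character starting from the second (positions 2nd, 4th, 6th, ...).
Applying that to "etwplrgcnazhsz" gives "tprcahz".

tprcahz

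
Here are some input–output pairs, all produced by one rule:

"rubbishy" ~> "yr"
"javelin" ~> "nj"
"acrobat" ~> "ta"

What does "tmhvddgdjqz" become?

zt

The pattern: move the first character to the end, then keep only the last 2 characters.
"tmhvddgdjqz" → "mhvddgdjqzt" → "zt".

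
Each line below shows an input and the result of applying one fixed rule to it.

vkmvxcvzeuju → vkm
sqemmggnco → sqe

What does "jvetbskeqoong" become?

jve

Each output is the input with this applied: keep only the first 3 characters.
Applying that to "jvetbskeqoong" gives "jve".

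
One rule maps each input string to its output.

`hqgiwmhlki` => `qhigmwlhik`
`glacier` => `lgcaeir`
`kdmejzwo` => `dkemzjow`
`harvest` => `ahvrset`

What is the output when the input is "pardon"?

The pattern: swap each adjacent pair of characters (1↔2, 3↔4, ...).
On "pardon" that produces "apdrno".

apdrno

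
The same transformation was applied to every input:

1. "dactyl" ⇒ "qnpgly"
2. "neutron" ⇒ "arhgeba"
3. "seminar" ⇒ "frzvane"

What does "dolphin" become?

qbycuva

In each case the input is transformed by: shift every letter 13 places forward in the alphabet (wrapping around) — i.e. ROT13.
"dolphin" → "qbycuva".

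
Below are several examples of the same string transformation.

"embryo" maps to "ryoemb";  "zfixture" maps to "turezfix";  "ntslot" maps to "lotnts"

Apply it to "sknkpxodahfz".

odahfzsknkpx

Rule — swap the front and back halves of the string.
On "sknkpxodahfz" that produces "odahfzsknkpx".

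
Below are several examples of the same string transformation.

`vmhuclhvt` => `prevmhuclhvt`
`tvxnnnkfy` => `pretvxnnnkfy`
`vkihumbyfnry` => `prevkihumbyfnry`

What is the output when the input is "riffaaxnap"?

preriffaaxnap

The pattern: prepend "pre".
On "riffaaxnap" that produces "preriffaaxnap".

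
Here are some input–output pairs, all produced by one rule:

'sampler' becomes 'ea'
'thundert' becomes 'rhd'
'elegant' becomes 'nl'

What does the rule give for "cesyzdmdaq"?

aez

In each case the input is transformed by: move the last 3 characters to the front (rotate right by 3), then keep one character in every 3, starting at position 2 (positions 2nd, 5th, 8th, ...).
On "cesyzdmdaq": the first step gives "daqcesyzdm", and the second then gives "aez".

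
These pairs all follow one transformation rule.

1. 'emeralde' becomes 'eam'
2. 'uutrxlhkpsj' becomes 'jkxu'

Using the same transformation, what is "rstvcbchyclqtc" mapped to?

clhcs

What's happening: reverse the string, then keep one character in every 3, starting at position 1 (positions 1st, 4th, 7th, ...).
For "rstvcbchyclqtc", step one produces "ctqlcyhcbcvtsr"; step two turns that into "clhcs".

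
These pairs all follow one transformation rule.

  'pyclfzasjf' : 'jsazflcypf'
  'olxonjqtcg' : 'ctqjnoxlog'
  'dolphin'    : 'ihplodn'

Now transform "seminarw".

What's happening: move the last character to the front, then reverse the string.
"seminarw" → "wseminar" → "ranimesw".

ranimesw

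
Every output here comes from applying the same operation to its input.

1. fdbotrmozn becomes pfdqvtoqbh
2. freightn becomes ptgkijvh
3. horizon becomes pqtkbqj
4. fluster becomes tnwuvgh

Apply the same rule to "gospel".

nqurgi

The pattern: shift every letter 2 places forward in the alphabet (wrapping around), then swap the first and last characters.
Working it through for "gospel": intermediate "iqurgn", final "nqurgi".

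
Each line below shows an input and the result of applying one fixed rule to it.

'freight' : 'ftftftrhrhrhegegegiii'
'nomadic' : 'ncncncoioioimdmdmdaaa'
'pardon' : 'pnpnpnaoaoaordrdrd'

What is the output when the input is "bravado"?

The rule is to repeat every character 3 times, then take characters alternately from the front and the back (1st, last, 2nd, 2nd-last, ...).
On "bravado": the first step gives "bbbrrraaavvvaaadddooo", and the second then gives "bobobordrdrdaaaaaavvv".

bobobordrdrdaaaaaavvv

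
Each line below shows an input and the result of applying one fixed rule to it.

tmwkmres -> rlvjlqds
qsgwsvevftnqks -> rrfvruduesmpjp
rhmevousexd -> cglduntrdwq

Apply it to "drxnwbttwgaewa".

The transformation: shift every letter 1 place backward in the alphabet (wrapping around), then swap the first and last characters.
On "drxnwbttwgaewa": the first step gives "cqwmvassvfzdvz", and the second then gives "zqwmvassvfzdvc".
(Check on "tmwkmres": → "slvjlqdr" → "rlvjlqds" ✓)

zqwmvassvfzdvc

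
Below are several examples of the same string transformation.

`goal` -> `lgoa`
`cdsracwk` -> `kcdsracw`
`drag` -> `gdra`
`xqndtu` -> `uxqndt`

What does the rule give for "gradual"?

lgradua

What's happening: move the last character to the front.
On "gradual" that produces "lgradua".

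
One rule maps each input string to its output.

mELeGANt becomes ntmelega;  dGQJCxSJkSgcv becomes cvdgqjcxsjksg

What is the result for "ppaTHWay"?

ayppathw

Each output is the input with this applied: move the last 2 characters to the front (rotate right by 2), then convert every letter to lowercase.
On "ppaTHWay": the first step gives "ayppaTHW", and the second then gives "ayppathw".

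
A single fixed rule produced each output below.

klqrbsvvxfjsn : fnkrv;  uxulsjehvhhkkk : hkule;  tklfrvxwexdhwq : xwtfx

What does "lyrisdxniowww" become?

The rule is to keep one character in every 3, starting at position 1 (positions 1st, 4th, 7th, ...), then move the first 3 characters to the end (rotate left by 3).
Working it through for "lyrisdxniowww": intermediate "lixow", final "owlix".

owlix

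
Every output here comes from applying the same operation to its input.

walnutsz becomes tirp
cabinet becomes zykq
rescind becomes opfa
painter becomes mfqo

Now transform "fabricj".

cyfg

What's happening: shift every letter 3 places backward in the alphabet (wrapping around), then keep every other character starting from the first (positions 1st, 3rd, 5th, ...).
Doing the same to "fabricj": "cyfg".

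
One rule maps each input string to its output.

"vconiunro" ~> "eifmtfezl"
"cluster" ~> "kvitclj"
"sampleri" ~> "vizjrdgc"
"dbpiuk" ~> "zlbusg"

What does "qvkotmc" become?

In each case the input is transformed by: move the last 3 characters to the front (rotate right by 3), then shift every letter 9 places backward in the alphabet (wrapping around).
Starting from "qvkotmc": after the first operation, "tmcqvko"; after the second, "kdthmbf".

kdthmbf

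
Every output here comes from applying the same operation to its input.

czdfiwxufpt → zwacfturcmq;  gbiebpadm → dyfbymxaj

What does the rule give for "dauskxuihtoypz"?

Looking at the pairs, the operation is to shift every letter 3 places backward in the alphabet (wrapping around).
So "dauskxuihtoypz" becomes "axrphurfeqlvmw".

axrphurfeqlvmw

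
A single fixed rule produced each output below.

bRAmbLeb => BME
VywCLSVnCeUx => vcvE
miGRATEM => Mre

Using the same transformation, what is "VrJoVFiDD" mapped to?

vOI

The rule is to flip the case of every letter, then keep one character in every 3, starting at position 1 (positions 1st, 4th, 7th, ...).
For "VrJoVFiDD" the result is "vOI".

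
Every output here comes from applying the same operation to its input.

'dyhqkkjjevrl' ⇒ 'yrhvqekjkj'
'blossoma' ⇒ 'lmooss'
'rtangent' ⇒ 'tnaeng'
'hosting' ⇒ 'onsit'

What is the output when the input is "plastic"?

The pattern: take characters alternately from the front and the back (1st, last, 2nd, 2nd-last, ...), then delete the first 2 characters.
"plastic" → "pcliats" → "liats".
(Check on "hosting": → "hgonsit" → "onsit" ✓)

liats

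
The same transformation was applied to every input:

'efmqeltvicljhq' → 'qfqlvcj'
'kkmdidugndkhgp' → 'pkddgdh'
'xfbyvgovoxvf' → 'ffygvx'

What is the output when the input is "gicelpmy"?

yiep

Looking at the pairs, the operation is to move the last character to the front, then keep every other character starting from the first (positions 1st, 3rd, 5th, ...).
Doing the same to "gicelpmy": "yiep".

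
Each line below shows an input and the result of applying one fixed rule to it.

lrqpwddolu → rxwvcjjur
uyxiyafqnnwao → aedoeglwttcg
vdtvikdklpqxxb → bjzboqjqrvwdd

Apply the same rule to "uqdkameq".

Each output is the input with this applied: shift every letter 6 places forward in the alphabet (wrapping around), then delete the last character.
Starting from "uqdkameq": after the first operation, "awjqgskw"; after the second, "awjqgsk".

awjqgsk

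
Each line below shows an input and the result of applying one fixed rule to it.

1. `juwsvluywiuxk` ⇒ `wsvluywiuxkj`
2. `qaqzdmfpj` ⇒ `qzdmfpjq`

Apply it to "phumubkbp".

umubkbpp

Each output is the input with this applied: move the first 2 characters to the end (rotate left by 2), then delete the last character.
Applying both steps to "phumubkbp": "umubkbpph", then "umubkbpp".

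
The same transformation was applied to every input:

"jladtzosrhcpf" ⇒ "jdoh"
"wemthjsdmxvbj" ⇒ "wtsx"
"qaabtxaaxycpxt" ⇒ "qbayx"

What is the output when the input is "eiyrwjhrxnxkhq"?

Rule — move the last character to the front, then keep one character in every 3, starting at position 2 (positions 2nd, 5th, 8th, ...).
Starting from "eiyrwjhrxnxkhq": after the first operation, "qeiyrwjhrxnxkh"; after the second, "erhnh".

erhnh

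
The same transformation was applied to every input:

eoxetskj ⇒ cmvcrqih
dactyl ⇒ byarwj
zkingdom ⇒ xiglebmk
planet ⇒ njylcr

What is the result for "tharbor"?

rfypzmp

In each case the input is transformed by: shift every letter 2 places backward in the alphabet (wrapping around).
"tharbor" → "rfypzmp".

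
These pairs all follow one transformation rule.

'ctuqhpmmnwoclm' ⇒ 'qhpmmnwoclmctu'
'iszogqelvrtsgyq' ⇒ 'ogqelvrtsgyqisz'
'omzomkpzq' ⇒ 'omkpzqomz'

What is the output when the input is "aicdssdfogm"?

The rule is to move the first 3 characters to the end (rotate left by 3).
For "aicdssdfogm" the result is "dssdfogmaic".

dssdfogmaic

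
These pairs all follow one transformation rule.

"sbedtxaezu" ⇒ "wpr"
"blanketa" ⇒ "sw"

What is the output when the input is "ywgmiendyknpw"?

ywqh

In each case the input is transformed by: shift every letter 8 places backward in the alphabet (wrapping around), then keep one character in every 3, starting at position 3 (positions 3rd, 6th, 9th, ...).
On "ywgmiendyknpw": the first step gives "qoyeawfvqcfho", and the second then gives "ywqh".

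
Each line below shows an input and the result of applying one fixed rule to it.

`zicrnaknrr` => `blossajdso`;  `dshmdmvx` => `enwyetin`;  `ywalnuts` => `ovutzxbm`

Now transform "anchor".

ipsbod

Each output is the input with this applied: shift every letter 1 place forward in the alphabet (wrapping around), then swap the front and back halves of the string.
Applying that to "anchor" gives "ipsbod".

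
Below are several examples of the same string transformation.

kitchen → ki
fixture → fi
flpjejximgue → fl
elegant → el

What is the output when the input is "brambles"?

br

Each output is the input with this applied: keep only the first 2 characters.
Doing the same to "brambles": "br".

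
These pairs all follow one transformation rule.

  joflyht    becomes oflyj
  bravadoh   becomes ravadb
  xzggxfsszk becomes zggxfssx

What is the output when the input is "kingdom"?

Looking at the pairs, the operation is to delete the last 2 characters, then move the first character to the end.
For "kingdom", step one produces "kingd"; step two turns that into "ingdk".

ingdk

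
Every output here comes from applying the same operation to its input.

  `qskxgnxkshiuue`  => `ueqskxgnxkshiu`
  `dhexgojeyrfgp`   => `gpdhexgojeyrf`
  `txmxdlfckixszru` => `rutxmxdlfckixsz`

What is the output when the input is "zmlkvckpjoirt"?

In each case the input is transformed by: move the last 2 characters to the front (rotate right by 2).
"zmlkvckpjoirt" → "rtzmlkvckpjoi".

rtzmlkvckpjoi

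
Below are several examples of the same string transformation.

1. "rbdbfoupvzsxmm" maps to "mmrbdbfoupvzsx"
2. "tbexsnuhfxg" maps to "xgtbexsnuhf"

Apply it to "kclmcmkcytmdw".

dwkclmcmkcytm

Each output is the input with this applied: move the last 2 characters to the front (rotate right by 2).
So "kclmcmkcytmdw" becomes "dwkclmcmkcytm".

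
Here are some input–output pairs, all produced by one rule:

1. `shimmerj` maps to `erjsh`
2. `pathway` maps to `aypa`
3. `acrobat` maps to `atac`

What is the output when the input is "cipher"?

rci

Rule — move the first 2 characters to the end (rotate left by 2), then delete the first 3 characters.
For "cipher", step one produces "pherci"; step two turns that into "rci".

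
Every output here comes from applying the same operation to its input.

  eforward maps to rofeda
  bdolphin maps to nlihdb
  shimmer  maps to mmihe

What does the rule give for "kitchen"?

Rule — sort the characters into reverse alphabetical order, then delete the first 2 characters.
Working it through for "kitchen": intermediate "tnkihec", final "kihec".

kihec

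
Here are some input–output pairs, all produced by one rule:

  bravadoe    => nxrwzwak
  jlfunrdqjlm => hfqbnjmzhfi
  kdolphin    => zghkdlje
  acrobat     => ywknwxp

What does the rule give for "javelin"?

wfarehj

What's happening: shift every letter 4 places backward in the alphabet (wrapping around), then swap each adjacent pair of characters (1↔2, 3↔4, ...).
"javelin" → "fwrahej" → "wfarehj".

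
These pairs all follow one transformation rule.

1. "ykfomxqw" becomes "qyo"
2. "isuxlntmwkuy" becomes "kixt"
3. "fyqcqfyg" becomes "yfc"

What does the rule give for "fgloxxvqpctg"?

cfov

Looking at the pairs, the operation is to keep one character in every 3, starting at position 1 (positions 1st, 4th, 7th, ...), then move the last character to the front.
Working it through for "fgloxxvqpctg": intermediate "fovc", final "cfov".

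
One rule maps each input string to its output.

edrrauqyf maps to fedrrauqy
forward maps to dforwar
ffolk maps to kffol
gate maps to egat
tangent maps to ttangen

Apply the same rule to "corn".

The pattern: move the last character to the front.
So "corn" becomes "ncor".

ncor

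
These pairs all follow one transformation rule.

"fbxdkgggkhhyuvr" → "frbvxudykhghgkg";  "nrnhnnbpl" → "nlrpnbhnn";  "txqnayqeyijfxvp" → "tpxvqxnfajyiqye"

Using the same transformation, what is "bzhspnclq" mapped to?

bqzlhcsnp

Looking at the pairs, the operation is to take characters alternately from the front and the back (1st, last, 2nd, 2nd-last, ...).
So "bzhspnclq" becomes "bqzlhcsnp".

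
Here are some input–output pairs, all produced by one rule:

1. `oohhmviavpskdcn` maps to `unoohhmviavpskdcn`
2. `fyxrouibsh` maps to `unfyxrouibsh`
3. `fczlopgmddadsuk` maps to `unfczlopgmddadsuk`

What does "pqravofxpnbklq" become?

The pattern: prepend "un".
For "pqravofxpnbklq" the result is "unpqravofxpnbklq".

unpqravofxpnbklq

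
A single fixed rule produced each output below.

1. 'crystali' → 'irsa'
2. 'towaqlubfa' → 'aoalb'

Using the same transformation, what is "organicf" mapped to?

The pattern: keep every other character starting from the second (positions 2nd, 4th, 6th, ...), then move the last character to the front.
On "organicf": the first step gives "raif", and the second then gives "frai".
(Check on "towaqlubfa": → "oalba" → "aoalb" ✓)

frai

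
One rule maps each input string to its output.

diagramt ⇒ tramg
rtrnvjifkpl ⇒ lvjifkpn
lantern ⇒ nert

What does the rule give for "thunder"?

In each case the input is transformed by: delete the first 3 characters, then swap the first and last characters.
Working it through for "thunder": intermediate "nder", final "rden".

rden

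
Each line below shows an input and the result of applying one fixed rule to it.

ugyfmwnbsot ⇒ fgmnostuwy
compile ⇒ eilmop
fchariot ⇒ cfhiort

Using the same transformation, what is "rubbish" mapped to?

Each output is the input with this applied: sort the characters into alphabetical order, then delete the first character.
On "rubbish" that produces "bhirsu".
(Check on "ugyfmwnbsot": → "bfgmnostuwy" → "fgmnostuwy" ✓)

bhirsu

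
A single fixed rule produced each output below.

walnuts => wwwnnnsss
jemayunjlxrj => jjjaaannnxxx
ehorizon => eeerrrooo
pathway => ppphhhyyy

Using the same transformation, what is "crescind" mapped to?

In each case the input is transformed by: keep one character in every 3, starting at position 1 (positions 1st, 4th, 7th, ...), then repeat every character 3 times.
On "crescind": the first step gives "csn", and the second then gives "cccsssnnn".

cccsssnnn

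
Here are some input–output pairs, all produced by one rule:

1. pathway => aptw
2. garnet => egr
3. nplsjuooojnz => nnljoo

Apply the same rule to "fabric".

Each output is the input with this applied: move the last 2 characters to the front (rotate right by 2), then keep every other character starting from the first (positions 1st, 3rd, 5th, ...).
Applying both steps to "fabric": "icfabr", then "ifb".

ifb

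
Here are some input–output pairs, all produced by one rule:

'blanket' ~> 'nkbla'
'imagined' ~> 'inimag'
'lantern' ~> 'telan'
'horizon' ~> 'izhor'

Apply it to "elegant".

In each case the input is transformed by: delete the last 2 characters, then move the last 2 characters to the front (rotate right by 2).
On "elegant": the first step gives "elega", and the second then gives "gaele".

gaele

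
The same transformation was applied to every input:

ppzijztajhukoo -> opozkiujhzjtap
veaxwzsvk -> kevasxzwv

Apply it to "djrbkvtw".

In each case the input is transformed by: take characters alternately from the front and the back (1st, last, 2nd, 2nd-last, ...), then move the first character to the end.
"djrbkvtw" → "dwjtrvbk" → "wjtrvbkd".
(Check on "veaxwzsvk": → "vkevasxzw" → "kevasxzwv" ✓)

wjtrvbkd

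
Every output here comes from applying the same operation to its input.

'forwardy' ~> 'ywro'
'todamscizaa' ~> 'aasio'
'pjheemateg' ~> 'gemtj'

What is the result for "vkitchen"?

The transformation: keep every other character starting from the second (positions 2nd, 4th, 6th, ...), then swap the first and last characters.
"vkitchen" → "kthn" → "nthk".

nthk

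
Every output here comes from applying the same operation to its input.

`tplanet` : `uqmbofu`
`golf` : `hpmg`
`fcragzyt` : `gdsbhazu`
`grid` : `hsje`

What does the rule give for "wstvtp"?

Each output is the input with this applied: shift every letter 1 place forward in the alphabet (wrapping around).
So "wstvtp" becomes "xtuwuq".

xtuwuq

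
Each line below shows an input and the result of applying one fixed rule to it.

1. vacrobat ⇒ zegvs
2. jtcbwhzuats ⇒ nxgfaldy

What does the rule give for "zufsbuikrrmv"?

dyjwfymov

The pattern: shift every letter 4 places forward in the alphabet (wrapping around), then delete the last 3 characters.
"zufsbuikrrmv" → "dyjwfymovvqz" → "dyjwfymov".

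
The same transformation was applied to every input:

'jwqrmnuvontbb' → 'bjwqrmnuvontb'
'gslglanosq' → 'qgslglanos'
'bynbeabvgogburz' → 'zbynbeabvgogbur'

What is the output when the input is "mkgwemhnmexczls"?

smkgwemhnmexczl

Rule — move the last character to the front.
For "mkgwemhnmexczls" the result is "smkgwemhnmexczl".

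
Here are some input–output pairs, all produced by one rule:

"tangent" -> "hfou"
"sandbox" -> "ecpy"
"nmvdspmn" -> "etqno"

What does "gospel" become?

Looking at the pairs, the operation is to delete the first 3 characters, then shift every letter 1 place forward in the alphabet (wrapping around).
On "gospel" that produces "qfm".

qfm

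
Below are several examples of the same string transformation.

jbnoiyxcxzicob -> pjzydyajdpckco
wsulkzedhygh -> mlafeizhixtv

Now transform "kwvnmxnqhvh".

Rule — move the first 3 characters to the end (rotate left by 3), then shift every letter 1 place forward in the alphabet (wrapping around).
Starting from "kwvnmxnqhvh": after the first operation, "nmxnqhvhkwv"; after the second, "onyoriwilxw".
(Check on "jbnoiyxcxzicob": → "oiyxcxzicobjbn" → "pjzydyajdpckco" ✓)

onyoriwilxw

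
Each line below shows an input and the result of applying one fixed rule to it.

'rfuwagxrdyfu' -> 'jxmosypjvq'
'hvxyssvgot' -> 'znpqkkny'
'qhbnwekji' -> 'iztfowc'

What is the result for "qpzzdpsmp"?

Rule — shift every letter 8 places backward in the alphabet (wrapping around), then delete the last 2 characters.
On "qpzzdpsmp": the first step gives "ihrrvhkeh", and the second then gives "ihrrvhk".

ihrrvhk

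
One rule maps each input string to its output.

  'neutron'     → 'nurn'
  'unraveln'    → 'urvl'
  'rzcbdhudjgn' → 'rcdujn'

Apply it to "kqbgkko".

kbko

Looking at the pairs, the operation is to keep every other character starting from the first (positions 1st, 3rd, 5th, ...).
For "kqbgkko" the result is "kbko".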